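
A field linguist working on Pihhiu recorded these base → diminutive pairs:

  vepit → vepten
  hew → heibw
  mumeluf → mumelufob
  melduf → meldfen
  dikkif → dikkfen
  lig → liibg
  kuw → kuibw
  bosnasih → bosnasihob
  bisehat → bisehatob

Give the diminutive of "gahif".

gahfen

vepit and bisehat both end in -t yet inflect differently (vepten, bisehatob), so the final letter is not what conditions the rule; the number of vowels is.
"gahif" has 2 vowels. The stems with 2 vowels (dikkif → dikkfen, vepit → vepten, melduf → meldfen) delete the last vowel and add -en.
So gahif → gahfen.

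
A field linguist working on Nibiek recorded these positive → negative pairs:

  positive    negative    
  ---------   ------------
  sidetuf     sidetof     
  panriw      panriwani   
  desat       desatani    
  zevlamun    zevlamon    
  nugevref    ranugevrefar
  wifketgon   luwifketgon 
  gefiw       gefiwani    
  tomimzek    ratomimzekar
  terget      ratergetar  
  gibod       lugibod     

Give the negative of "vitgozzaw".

vitgozzawani

zevlamun and wifketgon both end in -n yet inflect differently (zevlamon, luwifketgon), so the final letter is not what conditions the rule; the last vowel is.
"vitgozzaw" has last vowel 'a'. The one such stem in the data (desat → desatani) adds -ani, so the same rule applies.
So vitgozzaw → vitgozzawani.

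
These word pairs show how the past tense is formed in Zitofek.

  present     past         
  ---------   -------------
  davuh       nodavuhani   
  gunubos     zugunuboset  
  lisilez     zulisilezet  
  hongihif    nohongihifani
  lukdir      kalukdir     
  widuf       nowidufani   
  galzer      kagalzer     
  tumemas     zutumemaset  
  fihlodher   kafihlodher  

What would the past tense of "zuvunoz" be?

zuzuvunozet

lukdir and hongihif both have last vowel 'i' yet inflect differently (kalukdir, nohongihifani), so the last vowel is not what conditions the rule; the final letter is.
"zuvunoz" ends in -z. The one such stem in the data (lisilez → zulisilezet) adds zu- … -et around the stem, so the same rule applies.
The other patterns: stems ending in -r add the prefix ka-; stems ending in -f or -h add no- … -ani around the stem.
So zuvunoz → zuzuvunozet.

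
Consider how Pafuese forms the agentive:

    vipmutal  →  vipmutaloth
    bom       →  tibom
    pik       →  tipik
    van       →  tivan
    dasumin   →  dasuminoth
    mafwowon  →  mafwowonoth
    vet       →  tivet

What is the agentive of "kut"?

"kut" has 1 vowel. The stems with 1 vowel (van → tivan, vet → tivet, pik → tipik) add the prefix ti-.
So kut → tikut.

tikut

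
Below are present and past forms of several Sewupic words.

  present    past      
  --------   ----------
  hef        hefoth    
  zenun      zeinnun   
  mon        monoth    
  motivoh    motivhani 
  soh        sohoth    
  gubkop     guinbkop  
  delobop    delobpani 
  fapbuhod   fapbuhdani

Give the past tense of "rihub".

riinhub

"rihub" has 2 vowels. The stems with 2 vowels (zenun → zeinnun, gubkop → guinbkop) insert -in- after the first vowel.
So rihub → riinhub.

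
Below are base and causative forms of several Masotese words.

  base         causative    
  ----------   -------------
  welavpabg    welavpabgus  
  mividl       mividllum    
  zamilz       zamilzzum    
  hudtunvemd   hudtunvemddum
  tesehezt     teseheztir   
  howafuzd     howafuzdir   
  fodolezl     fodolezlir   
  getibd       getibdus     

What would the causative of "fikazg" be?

fikazgir

"fikazg" has second-to-last letter 'z'. The stems whose second-to-last letter is 'z' (howafuzd → howafuzdir, tesehezt → teseheztir, fodolezl → fodolezlir) add -ir.
The other patterns: stems whose second-to-last letter is 'b' add -us; stems whose second-to-last letter is 'd', 'l' or 'm' double the final consonant and add -um.
So fikazg → fikazgir.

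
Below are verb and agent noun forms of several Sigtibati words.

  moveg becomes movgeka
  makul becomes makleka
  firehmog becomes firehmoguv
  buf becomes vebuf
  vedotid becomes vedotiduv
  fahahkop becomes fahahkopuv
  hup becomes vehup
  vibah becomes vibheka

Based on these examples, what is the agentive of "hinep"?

"hinep" has 2 vowels. The stems with 2 vowels (vibah → vibheka, makul → makleka, moveg → movgeka) delete the last vowel and add -eka.
The other patterns: stems with 1 vowel add the prefix ve-; stems with 3 vowels add -uv.
So hinep → hinpeka.

hinpeka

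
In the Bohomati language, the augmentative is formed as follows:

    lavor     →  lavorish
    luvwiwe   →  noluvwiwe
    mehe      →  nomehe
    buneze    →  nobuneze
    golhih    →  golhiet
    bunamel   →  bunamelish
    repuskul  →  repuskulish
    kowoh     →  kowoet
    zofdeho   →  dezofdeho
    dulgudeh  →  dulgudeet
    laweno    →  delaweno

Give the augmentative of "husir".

husirish

"husir" ends in -r. The one such stem in the data (lavor → lavorish) adds -ish, so the same rule applies.
So husir → husirish.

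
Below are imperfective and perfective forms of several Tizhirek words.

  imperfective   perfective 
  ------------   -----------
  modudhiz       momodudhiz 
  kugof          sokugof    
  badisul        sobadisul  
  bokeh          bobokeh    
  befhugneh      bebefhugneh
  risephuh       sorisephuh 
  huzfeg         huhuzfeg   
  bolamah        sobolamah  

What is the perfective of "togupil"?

befhugneh and risephuh both end in -h yet inflect differently (bebefhugneh, sorisephuh), so the final letter is not what conditions the rule; the last vowel is.
"togupil" has last vowel 'i'. The one such stem in the data (modudhiz → momodudhiz) repeats the first consonant+vowel as a prefix (as do befhugneh, huzfeg), so the same rule applies.
So togupil → totogupil.

totogupil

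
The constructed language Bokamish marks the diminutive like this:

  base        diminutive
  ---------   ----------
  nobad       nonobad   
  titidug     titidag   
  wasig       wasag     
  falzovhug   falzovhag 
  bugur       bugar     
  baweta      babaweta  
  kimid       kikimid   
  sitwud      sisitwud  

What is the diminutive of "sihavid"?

kimid and wasig both have last vowel 'i' yet inflect differently (kikimid, wasag), so the last vowel is not what conditions the rule; the final letter is.
"sihavid" ends in -d. The stems ending in -d (nobad → nonobad, sitwud → sisitwud, kimid → kikimid) repeat the first consonant+vowel as a prefix.
The other pattern: stems ending in -g or -r change the last vowel to 'a'.
So sihavid → sisihavid.

sisihavid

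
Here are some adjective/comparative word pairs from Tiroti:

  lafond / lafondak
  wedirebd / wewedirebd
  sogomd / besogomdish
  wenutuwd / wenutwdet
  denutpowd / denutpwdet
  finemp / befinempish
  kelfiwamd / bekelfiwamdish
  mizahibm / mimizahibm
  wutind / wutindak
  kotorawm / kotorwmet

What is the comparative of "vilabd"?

vivilabd

wedirebd and sogomd both end in -d yet inflect differently (wewedirebd, besogomdish), so the final letter is not what conditions the rule; the second-to-last letter is.
"vilabd" has second-to-last letter 'b'. The stems whose second-to-last letter is 'b' (wedirebd → wewedirebd, mizahibm → mimizahibm) repeat the first consonant+vowel as a prefix.
So vilabd → vivilabd.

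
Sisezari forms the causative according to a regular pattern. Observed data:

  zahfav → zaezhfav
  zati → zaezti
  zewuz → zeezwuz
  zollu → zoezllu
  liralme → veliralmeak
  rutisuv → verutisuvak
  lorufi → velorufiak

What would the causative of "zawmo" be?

zaezwmo

"zawmo" begins with z-. The stems beginning with z- (zahfav → zaezhfav, zati → zaezti, zewuz → zeezwuz) insert -ez- after the first vowel.
The other pattern: stems beginning with l- or r- add ve- … -ak around the stem.
So zawmo → zaezwmo.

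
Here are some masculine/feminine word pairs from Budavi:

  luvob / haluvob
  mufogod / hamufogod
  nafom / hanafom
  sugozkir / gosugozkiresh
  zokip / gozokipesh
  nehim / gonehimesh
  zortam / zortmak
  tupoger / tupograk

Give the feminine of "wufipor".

"wufipor" has last vowel 'o'. The stems whose last vowel is 'o' (luvob → haluvob, mufogod → hamufogod, nafom → hanafom) add the prefix ha-.
The other patterns: stems whose last vowel is 'i' add go- … -esh around the stem; stems whose last vowel is 'a' or 'e' delete the last vowel and add -ak.
So wufipor → hawufipor.

hawufipor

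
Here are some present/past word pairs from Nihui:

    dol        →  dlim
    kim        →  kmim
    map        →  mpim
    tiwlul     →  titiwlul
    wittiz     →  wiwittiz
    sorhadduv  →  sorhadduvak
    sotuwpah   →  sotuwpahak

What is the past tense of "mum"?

mmim

"mum" has 1 vowel. The stems with 1 vowel (dol → dlim, kim → kmim, map → mpim) delete the last vowel and add -im.
The other patterns: stems with 2 vowels repeat the first consonant+vowel as a prefix; stems with 3 vowels add -ak.
So mum → mmim.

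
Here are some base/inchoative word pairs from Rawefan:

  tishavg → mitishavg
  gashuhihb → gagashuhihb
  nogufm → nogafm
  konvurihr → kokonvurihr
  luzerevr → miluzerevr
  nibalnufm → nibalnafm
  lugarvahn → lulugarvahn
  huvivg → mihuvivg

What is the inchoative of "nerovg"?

konvurihr and luzerevr both end in -r yet inflect differently (kokonvurihr, miluzerevr), so the final letter is not what conditions the rule; the second-to-last letter is.
"nerovg" has second-to-last letter 'v'. The stems whose second-to-last letter is 'v' (tishavg → mitishavg, luzerevr → miluzerevr, huvivg → mihuvivg) add the prefix mi-.
The other patterns: stems whose second-to-last letter is 'h' repeat the first consonant+vowel as a prefix; stems whose second-to-last letter is 'f' change the last vowel to 'a'.
So nerovg → minerovg.

minerovg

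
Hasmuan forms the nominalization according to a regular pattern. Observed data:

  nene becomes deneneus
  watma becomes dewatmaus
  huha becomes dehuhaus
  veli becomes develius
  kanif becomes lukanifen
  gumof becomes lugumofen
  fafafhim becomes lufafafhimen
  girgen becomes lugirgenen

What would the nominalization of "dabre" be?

"dabre" ends in a vowel. The stems ending in a vowel (nene → deneneus, watma → dewatmaus, huha → dehuhaus) add de- … -us around the stem.
The other pattern: stems ending in a consonant add lu- … -en around the stem.
So dabre → dedabreus.

dedabreus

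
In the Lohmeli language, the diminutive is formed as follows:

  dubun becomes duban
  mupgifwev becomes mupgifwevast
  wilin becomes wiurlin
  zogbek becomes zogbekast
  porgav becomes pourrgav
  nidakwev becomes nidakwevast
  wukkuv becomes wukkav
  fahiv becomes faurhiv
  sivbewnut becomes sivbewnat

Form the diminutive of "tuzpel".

"tuzpel" has last vowel 'e'. The stems whose last vowel is 'e' (mupgifwev → mupgifwevast, zogbek → zogbekast, nidakwev → nidakwevast) add -ast.
The other patterns: stems whose last vowel is 'u' change the last vowel to 'a'; stems whose last vowel is 'a' or 'i' insert -ur- after the first vowel.
So tuzpel → tuzpelast.

tuzpelast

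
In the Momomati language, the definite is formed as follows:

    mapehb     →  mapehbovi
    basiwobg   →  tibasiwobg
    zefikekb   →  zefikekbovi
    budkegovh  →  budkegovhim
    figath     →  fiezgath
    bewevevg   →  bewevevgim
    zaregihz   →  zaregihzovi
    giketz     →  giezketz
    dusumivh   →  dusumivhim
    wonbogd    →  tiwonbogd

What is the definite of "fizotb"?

"fizotb" has second-to-last letter 't'. The stems whose second-to-last letter is 't' (figath → fiezgath, giketz → giezketz) insert -ez- after the first vowel.
The other patterns: stems whose second-to-last letter is 'v' add -im; stems whose second-to-last letter is 'h' or 'k' add -ovi; stems whose second-to-last letter is 'b' or 'g' add the prefix ti-.
So fizotb → fiezzotb.

fiezzotb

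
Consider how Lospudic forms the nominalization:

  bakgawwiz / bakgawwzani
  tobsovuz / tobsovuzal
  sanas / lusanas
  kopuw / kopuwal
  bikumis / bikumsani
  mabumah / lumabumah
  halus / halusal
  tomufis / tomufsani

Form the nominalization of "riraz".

luriraz

sanas and bikumis both end in -s yet inflect differently (lusanas, bikumsani), so the final letter is not what conditions the rule; the last vowel is.
"riraz" has last vowel 'a'. The stems whose last vowel is 'a' (mabumah → lumabumah, sanas → lusanas) add the prefix lu-.
So riraz → luriraz.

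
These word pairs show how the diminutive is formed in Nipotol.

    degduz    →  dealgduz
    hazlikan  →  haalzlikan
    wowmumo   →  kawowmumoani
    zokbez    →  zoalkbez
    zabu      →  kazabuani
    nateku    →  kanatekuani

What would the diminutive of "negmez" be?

nealgmez

degduz and zabu both have last vowel 'u' yet inflect differently (dealgduz, kazabuani), so the last vowel is not what conditions the rule; whether the stem ends in a vowel or a consonant is.
"negmez" ends in a consonant. The stems ending in a consonant (zokbez → zoalkbez, degduz → dealgduz, hazlikan → haalzlikan) insert -al- after the first vowel.
The other pattern: stems ending in a vowel add ka- … -ani around the stem.
So negmez → nealgmez.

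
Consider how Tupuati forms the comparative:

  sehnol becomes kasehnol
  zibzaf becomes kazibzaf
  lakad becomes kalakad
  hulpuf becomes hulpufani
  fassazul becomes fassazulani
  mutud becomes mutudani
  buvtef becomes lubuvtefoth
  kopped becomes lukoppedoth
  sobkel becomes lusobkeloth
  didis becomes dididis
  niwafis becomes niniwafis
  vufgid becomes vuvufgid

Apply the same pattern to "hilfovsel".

luhilfovseloth

zibzaf and hulpuf both end in -f yet inflect differently (kazibzaf, hulpufani), so the final letter is not what conditions the rule; the last vowel is.
"hilfovsel" has last vowel 'e'. The stems whose last vowel is 'e' (buvtef → lubuvtefoth, kopped → lukoppedoth, sobkel → lusobkeloth) add lu- … -oth around the stem.
The other patterns: stems whose last vowel is 'a' or 'o' add the prefix ka-; stems whose last vowel is 'u' add -ani; stems whose last vowel is 'i' repeat the first consonant+vowel as a prefix.
So hilfovsel → luhilfovseloth.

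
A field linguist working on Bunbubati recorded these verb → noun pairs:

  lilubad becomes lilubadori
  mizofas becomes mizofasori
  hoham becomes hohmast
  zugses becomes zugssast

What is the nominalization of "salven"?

mizofas and zugses both end in -s yet inflect differently (mizofasori, zugssast), so the final letter is not what conditions the rule; the number of vowels is.
"salven" has 2 vowels. The stems with 2 vowels (hoham → hohmast, zugses → zugssast) delete the last vowel and add -ast.
So salven → salvnast.

salvnast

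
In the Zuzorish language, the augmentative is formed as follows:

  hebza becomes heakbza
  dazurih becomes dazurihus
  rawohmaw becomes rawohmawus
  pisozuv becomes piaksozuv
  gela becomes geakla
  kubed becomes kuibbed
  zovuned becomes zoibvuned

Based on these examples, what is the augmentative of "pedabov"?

peakdabov

"pedabov" ends in -v. The one such stem in the data (pisozuv → piaksozuv) inserts -ak- after the first vowel (as do gela, hebza), so the same rule applies.
So pedabov → peakdabov.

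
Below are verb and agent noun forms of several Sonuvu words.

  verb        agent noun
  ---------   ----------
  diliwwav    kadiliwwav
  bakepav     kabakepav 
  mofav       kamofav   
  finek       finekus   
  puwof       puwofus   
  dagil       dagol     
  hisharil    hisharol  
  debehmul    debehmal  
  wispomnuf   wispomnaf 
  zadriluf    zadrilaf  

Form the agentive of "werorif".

dagil and debehmul both end in -l yet inflect differently (dagol, debehmal), so the final letter is not what conditions the rule; the last vowel is.
"werorif" has last vowel 'i'. The stems whose last vowel is 'i' (dagil → dagol, hisharil → hisharol) change the last vowel to 'o'.
So werorif → werorof.

werorof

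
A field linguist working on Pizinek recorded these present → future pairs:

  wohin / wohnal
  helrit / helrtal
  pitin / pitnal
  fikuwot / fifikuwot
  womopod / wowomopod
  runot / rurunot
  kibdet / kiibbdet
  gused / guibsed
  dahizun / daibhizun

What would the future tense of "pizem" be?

helrit and fikuwot both end in -t yet inflect differently (helrtal, fifikuwot), so the final letter is not what conditions the rule; the last vowel is.
"pizem" has last vowel 'e'. The stems whose last vowel is 'e' (kibdet → kiibbdet, gused → guibsed) insert -ib- after the first vowel.
So pizem → piibzem.

piibzem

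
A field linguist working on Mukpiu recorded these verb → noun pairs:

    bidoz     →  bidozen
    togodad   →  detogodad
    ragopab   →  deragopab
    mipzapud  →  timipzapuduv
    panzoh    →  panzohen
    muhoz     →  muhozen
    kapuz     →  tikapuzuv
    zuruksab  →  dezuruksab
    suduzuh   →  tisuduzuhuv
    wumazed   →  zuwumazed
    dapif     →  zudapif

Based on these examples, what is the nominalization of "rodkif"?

zurodkif

"rodkif" has last vowel 'i'. The one such stem in the data (dapif → zudapif) adds the prefix zu-, so the same rule applies.
So rodkif → zurodkif.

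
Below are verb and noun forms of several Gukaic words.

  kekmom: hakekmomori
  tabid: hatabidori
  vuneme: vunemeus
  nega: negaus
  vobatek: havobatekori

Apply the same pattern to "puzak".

hapuzakori

"puzak" ends in a consonant. The stems ending in a consonant (tabid → hatabidori, vobatek → havobatekori, kekmom → hakekmomori) add ha- … -ori around the stem.
So puzak → hapuzakori.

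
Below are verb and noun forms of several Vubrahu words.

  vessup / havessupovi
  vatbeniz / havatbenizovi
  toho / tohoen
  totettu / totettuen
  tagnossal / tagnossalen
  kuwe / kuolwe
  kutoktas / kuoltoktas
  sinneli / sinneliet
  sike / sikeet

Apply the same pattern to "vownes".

"vownes" begins with v-. The stems beginning with v- (vessup → havessupovi, vatbeniz → havatbenizovi) add ha- … -ovi around the stem.
The other patterns: stems beginning with t- add -en; stems beginning with k- insert -ol- after the first vowel; stems beginning with s- add -et.
So vownes → havownesovi.

havownesovi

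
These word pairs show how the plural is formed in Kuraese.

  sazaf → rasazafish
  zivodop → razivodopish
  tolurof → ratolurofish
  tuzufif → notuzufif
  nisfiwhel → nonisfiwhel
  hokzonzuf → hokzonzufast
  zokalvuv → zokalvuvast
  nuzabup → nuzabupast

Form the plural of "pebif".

sazaf and tuzufif both end in -f yet inflect differently (rasazafish, notuzufif), so the final letter is not what conditions the rule; the last vowel is.
"pebif" has last vowel 'i'. The one such stem in the data (tuzufif → notuzufif) adds the prefix no-, so the same rule applies.
So pebif → nopebif.

nopebif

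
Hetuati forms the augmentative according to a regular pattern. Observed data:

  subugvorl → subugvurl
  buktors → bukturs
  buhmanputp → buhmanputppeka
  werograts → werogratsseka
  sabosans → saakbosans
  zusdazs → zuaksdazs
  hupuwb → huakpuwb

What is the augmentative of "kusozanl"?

kuaksozanl

buktors and werograts both end in -s yet inflect differently (bukturs, werogratsseka), so the final letter is not what conditions the rule; the second-to-last letter is.
"kusozanl" has second-to-last letter 'n'. The one such stem in the data (sabosans → saakbosans) inserts -ak- after the first vowel (as do zusdazs, hupuwb), so the same rule applies.
The other patterns: stems whose second-to-last letter is 'r' change the last vowel to 'u'; stems whose second-to-last letter is 't' double the final consonant and add -eka.
So kusozanl → kuaksozanl.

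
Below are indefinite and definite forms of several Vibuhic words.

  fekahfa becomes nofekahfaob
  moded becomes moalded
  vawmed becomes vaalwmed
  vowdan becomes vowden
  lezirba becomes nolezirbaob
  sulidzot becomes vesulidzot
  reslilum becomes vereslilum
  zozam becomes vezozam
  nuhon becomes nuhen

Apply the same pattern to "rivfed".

rialvfed

"rivfed" ends in -d. The stems ending in -d (vawmed → vaalwmed, moded → moalded) insert -al- after the first vowel.
The other patterns: stems ending in -n change the last vowel to 'e'; stems ending in -a add no- … -ob around the stem; stems ending in -m or -t add the prefix ve-.
So rivfed → rialvfed.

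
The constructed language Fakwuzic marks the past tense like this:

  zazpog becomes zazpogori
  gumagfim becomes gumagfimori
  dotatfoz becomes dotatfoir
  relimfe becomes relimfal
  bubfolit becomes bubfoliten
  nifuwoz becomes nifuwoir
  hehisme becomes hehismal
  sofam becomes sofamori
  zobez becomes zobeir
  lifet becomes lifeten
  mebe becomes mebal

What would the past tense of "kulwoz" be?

"kulwoz" ends in -z. The stems ending in -z (nifuwoz → nifuwoir, zobez → zobeir, dotatfoz → dotatfoir) drop the final letter and add -ir.
So kulwoz → kulwoir.

kulwoir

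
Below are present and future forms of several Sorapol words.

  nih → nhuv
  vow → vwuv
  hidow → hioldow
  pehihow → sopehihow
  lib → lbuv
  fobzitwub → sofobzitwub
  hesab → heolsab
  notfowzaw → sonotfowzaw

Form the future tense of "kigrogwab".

"kigrogwab" has 3 vowels. The stems with 3 vowels (notfowzaw → sonotfowzaw, pehihow → sopehihow, fobzitwub → sofobzitwub) add the prefix so-.
The other patterns: stems with 1 vowel delete the last vowel and add -uv; stems with 2 vowels insert -ol- after the first vowel.
So kigrogwab → sokigrogwab.

sokigrogwab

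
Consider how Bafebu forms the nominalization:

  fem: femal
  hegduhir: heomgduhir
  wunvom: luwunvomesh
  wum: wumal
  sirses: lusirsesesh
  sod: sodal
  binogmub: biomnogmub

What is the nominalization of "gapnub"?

lugapnubesh

"gapnub" has 2 vowels. The stems with 2 vowels (sirses → lusirsesesh, wunvom → luwunvomesh) add lu- … -esh around the stem.
So gapnub → lugapnubesh.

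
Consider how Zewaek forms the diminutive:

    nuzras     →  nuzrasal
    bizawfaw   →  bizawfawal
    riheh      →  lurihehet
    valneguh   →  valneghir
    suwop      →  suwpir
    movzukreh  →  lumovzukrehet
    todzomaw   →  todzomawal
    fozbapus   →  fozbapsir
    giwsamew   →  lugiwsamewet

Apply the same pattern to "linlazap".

giwsamew and todzomaw both end in -w yet inflect differently (lugiwsamewet, todzomawal), so the final letter is not what conditions the rule; the last vowel is.
"linlazap" has last vowel 'a'. The stems whose last vowel is 'a' (nuzras → nuzrasal, todzomaw → todzomawal, bizawfaw → bizawfawal) add -al.
The other patterns: stems whose last vowel is 'e' add lu- … -et around the stem; stems whose last vowel is 'o' or 'u' delete the last vowel and add -ir.
So linlazap → linlazapal.

linlazapal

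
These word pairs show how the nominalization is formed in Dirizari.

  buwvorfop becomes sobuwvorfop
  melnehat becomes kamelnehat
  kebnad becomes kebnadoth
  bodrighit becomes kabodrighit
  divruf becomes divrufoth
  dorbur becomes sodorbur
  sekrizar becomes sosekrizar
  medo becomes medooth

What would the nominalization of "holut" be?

melnehat and sekrizar both have last vowel 'a' yet inflect differently (kamelnehat, sosekrizar), so the last vowel is not what conditions the rule; the final letter is.
"holut" ends in -t. The stems ending in -t (melnehat → kamelnehat, bodrighit → kabodrighit) add the prefix ka-.
The other patterns: stems ending in -p or -r add the prefix so-; stems ending in -d, -f or -o add -oth.
So holut → kaholut.

kaholut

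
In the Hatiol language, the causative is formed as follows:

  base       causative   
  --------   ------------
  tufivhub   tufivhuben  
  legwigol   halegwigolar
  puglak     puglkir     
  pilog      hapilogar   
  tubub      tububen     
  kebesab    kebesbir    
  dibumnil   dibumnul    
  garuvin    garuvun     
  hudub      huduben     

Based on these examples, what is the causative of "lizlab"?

lizlbir

tubub and kebesab both end in -b yet inflect differently (tububen, kebesbir), so the final letter is not what conditions the rule; the last vowel is.
"lizlab" has last vowel 'a'. The stems whose last vowel is 'a' (kebesab → kebesbir, puglak → puglkir) delete the last vowel and add -ir.
The other patterns: stems whose last vowel is 'i' change the last vowel to 'u'; stems whose last vowel is 'u' add -en; stems whose last vowel is 'o' add ha- … -ar around the stem.
So lizlab → lizlbir.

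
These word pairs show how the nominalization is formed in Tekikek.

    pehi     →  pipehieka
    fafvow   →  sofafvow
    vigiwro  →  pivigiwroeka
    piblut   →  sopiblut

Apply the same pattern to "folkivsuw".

"folkivsuw" ends in a consonant. The stems ending in a consonant (fafvow → sofafvow, piblut → sopiblut) add the prefix so-.
The other pattern: stems ending in a vowel add pi- … -eka around the stem.
So folkivsuw → sofolkivsuw.

sofolkivsuw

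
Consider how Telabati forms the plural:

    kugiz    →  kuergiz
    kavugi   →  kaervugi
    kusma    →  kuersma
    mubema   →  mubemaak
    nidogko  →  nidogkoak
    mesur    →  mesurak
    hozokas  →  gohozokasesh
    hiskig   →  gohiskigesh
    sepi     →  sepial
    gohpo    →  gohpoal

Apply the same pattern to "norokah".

kusma and mubema both end in -a yet inflect differently (kuersma, mubemaak), so the final letter is not what conditions the rule; the first letter is.
"norokah" begins with n-. The one such stem in the data (nidogko → nidogkoak) adds -ak, so the same rule applies.
The other patterns: stems beginning with k- insert -er- after the first vowel; stems beginning with h- add go- … -esh around the stem; stems beginning with g- or s- add -al.
So norokah → norokahak.

norokahak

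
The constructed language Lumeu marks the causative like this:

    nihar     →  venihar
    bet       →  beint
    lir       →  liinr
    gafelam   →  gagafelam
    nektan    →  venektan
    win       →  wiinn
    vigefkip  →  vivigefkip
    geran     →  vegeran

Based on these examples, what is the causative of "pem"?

lir and nihar both end in -r yet inflect differently (liinr, venihar), so the final letter is not what conditions the rule; the number of vowels is.
"pem" has 1 vowel. The stems with 1 vowel (lir → liinr, bet → beint, win → wiinn) insert -in- after the first vowel.
So pem → peinm.

peinm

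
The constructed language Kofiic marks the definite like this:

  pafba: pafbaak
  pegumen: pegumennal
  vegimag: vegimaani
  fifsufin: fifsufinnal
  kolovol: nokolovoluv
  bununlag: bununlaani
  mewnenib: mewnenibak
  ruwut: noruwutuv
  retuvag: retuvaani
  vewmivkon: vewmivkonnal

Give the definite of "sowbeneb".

sowbenebak

kolovol and vewmivkon both have last vowel 'o' yet inflect differently (nokolovoluv, vewmivkonnal), so the last vowel is not what conditions the rule; the final letter is.
"sowbeneb" ends in -b. The one such stem in the data (mewnenib → mewnenibak) adds -ak, so the same rule applies.
The other patterns: stems ending in -g drop the final letter and add -ani; stems ending in -l or -t add no- … -uv around the stem; stems ending in -n double the final consonant and add -al.
So sowbeneb → sowbenebak.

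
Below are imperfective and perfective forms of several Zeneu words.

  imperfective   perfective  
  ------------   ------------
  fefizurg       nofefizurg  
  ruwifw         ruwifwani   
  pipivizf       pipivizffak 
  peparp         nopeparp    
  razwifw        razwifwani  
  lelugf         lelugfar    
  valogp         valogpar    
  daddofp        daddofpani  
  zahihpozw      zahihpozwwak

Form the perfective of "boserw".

"boserw" has second-to-last letter 'r'. The stems whose second-to-last letter is 'r' (peparp → nopeparp, fefizurg → nofefizurg) add the prefix no-.
The other patterns: stems whose second-to-last letter is 'z' double the final consonant and add -ak; stems whose second-to-last letter is 'f' add -ani; stems whose second-to-last letter is 'g' add -ar.
So boserw → noboserw.

noboserw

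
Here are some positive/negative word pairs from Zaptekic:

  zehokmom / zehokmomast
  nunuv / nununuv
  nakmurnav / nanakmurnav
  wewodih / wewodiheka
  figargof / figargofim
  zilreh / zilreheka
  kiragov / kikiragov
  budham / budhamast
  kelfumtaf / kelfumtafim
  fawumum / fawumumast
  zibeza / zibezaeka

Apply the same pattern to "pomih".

figargof and zehokmom both have last vowel 'o' yet inflect differently (figargofim, zehokmomast), so the last vowel is not what conditions the rule; the final letter is.
"pomih" ends in -h. The stems ending in -h (zilreh → zilreheka, wewodih → wewodiheka) add -eka.
So pomih → pomiheka.

pomiheka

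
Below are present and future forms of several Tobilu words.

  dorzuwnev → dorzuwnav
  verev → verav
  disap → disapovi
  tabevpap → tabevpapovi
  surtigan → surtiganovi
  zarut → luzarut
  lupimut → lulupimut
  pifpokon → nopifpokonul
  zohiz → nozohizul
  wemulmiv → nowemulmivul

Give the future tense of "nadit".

surtigan and pifpokon both end in -n yet inflect differently (surtiganovi, nopifpokonul), so the final letter is not what conditions the rule; the last vowel is.
"nadit" has last vowel 'i'. The stems whose last vowel is 'i' (zohiz → nozohizul, wemulmiv → nowemulmivul) add no- … -ul around the stem.
So nadit → nonaditul.

nonaditul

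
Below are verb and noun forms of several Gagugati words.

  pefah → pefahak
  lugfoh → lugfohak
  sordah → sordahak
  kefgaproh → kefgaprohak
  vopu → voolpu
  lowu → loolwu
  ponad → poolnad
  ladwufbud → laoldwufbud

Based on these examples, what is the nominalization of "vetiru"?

pefah and ponad both have last vowel 'a' yet inflect differently (pefahak, poolnad), so the last vowel is not what conditions the rule; the final letter is.
"vetiru" ends in -u. The stems ending in -u (vopu → voolpu, lowu → loolwu) insert -ol- after the first vowel.
The other pattern: stems ending in -h add -ak.
So vetiru → veoltiru.

veoltiru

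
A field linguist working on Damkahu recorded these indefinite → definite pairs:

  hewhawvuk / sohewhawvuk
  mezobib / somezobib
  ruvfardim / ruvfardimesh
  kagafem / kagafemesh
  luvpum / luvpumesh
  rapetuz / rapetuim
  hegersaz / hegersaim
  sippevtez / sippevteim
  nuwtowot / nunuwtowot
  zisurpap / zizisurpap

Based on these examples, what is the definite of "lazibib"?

mezobib and ruvfardim both have last vowel 'i' yet inflect differently (somezobib, ruvfardimesh), so the last vowel is not what conditions the rule; the final letter is.
"lazibib" ends in -b. The one such stem in the data (mezobib → somezobib) adds the prefix so-, so the same rule applies.
The other patterns: stems ending in -m add -esh; stems ending in -z drop the final letter and add -im; stems ending in -p or -t repeat the first consonant+vowel as a prefix.
So lazibib → solazibib.

solazibib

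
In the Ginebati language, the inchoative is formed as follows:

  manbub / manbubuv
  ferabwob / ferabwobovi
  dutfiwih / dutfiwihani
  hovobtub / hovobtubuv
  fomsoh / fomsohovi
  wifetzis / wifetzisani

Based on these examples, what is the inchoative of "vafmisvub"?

vafmisvubuv

hovobtub and ferabwob both end in -b yet inflect differently (hovobtubuv, ferabwobovi), so the final letter is not what conditions the rule; the last vowel is.
"vafmisvub" has last vowel 'u'. The stems whose last vowel is 'u' (hovobtub → hovobtubuv, manbub → manbubuv) add -uv.
The other patterns: stems whose last vowel is 'i' add -ani; stems whose last vowel is 'o' add -ovi.
So vafmisvub → vafmisvubuv.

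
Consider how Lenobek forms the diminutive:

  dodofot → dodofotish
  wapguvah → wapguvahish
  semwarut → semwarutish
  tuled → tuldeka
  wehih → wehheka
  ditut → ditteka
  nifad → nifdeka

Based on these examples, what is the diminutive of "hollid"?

holldeka

"hollid" has 2 vowels. The stems with 2 vowels (tuled → tuldeka, wehih → wehheka, ditut → ditteka) delete the last vowel and add -eka.
The other pattern: stems with 3 vowels add -ish.
So hollid → holldeka.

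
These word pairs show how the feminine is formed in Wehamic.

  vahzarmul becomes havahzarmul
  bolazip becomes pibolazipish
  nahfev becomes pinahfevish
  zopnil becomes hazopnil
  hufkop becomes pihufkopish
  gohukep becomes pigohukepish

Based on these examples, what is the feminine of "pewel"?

zopnil and bolazip both have last vowel 'i' yet inflect differently (hazopnil, pibolazipish), so the last vowel is not what conditions the rule; the final letter is.
"pewel" ends in -l. The stems ending in -l (zopnil → hazopnil, vahzarmul → havahzarmul) add the prefix ha-.
The other pattern: stems ending in -p or -v add pi- … -ish around the stem.
So pewel → hapewel.

hapewel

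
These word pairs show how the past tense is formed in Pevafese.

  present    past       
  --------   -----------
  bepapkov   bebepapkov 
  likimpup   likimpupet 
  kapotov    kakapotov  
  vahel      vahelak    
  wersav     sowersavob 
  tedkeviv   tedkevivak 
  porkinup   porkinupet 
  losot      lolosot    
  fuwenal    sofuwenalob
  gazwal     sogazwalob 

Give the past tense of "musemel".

musemelak

kapotov and wersav both end in -v yet inflect differently (kakapotov, sowersavob), so the final letter is not what conditions the rule; the last vowel is.
"musemel" has last vowel 'e'. The one such stem in the data (vahel → vahelak) adds -ak, so the same rule applies.
So musemel → musemelak.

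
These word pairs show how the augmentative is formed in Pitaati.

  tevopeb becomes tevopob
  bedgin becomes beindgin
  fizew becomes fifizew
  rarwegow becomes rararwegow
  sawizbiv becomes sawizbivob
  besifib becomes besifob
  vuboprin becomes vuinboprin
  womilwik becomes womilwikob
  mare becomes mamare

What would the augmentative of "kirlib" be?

"kirlib" ends in -b. The stems ending in -b (tevopeb → tevopob, besifib → besifob) change the last vowel to 'o'.
So kirlib → kirlob.

kirlob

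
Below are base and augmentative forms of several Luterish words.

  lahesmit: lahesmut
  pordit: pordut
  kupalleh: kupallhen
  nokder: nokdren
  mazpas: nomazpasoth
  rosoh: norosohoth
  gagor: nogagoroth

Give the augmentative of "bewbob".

nobewboboth

kupalleh and rosoh both end in -h yet inflect differently (kupallhen, norosohoth), so the final letter is not what conditions the rule; the last vowel is.
"bewbob" has last vowel 'o'. The stems whose last vowel is 'o' (rosoh → norosohoth, gagor → nogagoroth) add no- … -oth around the stem.
The other patterns: stems whose last vowel is 'i' change the last vowel to 'u'; stems whose last vowel is 'e' delete the last vowel and add -en.
So bewbob → nobewboboth.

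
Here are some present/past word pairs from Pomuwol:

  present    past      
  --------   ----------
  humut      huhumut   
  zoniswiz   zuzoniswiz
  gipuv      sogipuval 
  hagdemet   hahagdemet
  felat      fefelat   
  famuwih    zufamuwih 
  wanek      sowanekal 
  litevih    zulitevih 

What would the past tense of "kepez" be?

zukepez

"kepez" ends in -z. The one such stem in the data (zoniswiz → zuzoniswiz) adds the prefix zu-, so the same rule applies.
So kepez → zukepez.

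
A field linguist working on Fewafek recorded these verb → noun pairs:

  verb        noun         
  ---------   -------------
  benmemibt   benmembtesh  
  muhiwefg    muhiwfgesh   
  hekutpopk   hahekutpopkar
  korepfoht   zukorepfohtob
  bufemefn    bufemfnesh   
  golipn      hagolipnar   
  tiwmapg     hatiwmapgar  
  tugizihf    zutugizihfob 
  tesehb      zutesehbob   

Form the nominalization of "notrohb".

"notrohb" has second-to-last letter 'h'. The stems whose second-to-last letter is 'h' (tugizihf → zutugizihfob, korepfoht → zukorepfohtob, tesehb → zutesehbob) add zu- … -ob around the stem.
So notrohb → zunotrohbob.

zunotrohbob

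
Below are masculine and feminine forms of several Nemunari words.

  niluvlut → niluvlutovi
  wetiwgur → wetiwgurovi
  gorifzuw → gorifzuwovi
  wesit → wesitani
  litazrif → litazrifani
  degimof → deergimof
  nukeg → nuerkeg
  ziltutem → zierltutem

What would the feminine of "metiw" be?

metiwani

niluvlut and wesit both end in -t yet inflect differently (niluvlutovi, wesitani), so the final letter is not what conditions the rule; the last vowel is.
"metiw" has last vowel 'i'. The stems whose last vowel is 'i' (wesit → wesitani, litazrif → litazrifani) add -ani.
The other patterns: stems whose last vowel is 'u' add -ovi; stems whose last vowel is 'e' or 'o' insert -er- after the first vowel.
So metiw → metiwani.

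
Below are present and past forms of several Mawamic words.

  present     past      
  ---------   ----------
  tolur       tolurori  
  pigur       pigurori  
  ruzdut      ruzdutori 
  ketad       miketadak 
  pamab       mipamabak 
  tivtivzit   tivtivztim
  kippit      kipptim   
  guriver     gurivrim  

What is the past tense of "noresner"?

"noresner" has last vowel 'e'. The one such stem in the data (guriver → gurivrim) deletes the last vowel and adds -im (as do tivtivzit, kippit), so the same rule applies.
The other patterns: stems whose last vowel is 'u' add -ori; stems whose last vowel is 'a' add mi- … -ak around the stem.
So noresner → noresnrim.

noresnrim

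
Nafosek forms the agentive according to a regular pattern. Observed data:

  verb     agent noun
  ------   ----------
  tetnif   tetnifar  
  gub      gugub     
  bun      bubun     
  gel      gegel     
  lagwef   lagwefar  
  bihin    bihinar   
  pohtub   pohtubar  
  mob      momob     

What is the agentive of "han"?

"han" has 1 vowel. The stems with 1 vowel (gub → gugub, mob → momob, gel → gegel) repeat the first consonant+vowel as a prefix.
So han → hahan.

hahan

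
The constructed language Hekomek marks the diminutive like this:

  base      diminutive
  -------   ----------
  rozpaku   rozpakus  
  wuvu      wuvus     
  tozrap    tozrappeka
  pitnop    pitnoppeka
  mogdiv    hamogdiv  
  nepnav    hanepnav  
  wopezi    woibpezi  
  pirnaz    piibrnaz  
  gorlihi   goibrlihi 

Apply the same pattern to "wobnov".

hawobnov

tozrap and nepnav both have last vowel 'a' yet inflect differently (tozrappeka, hanepnav), so the last vowel is not what conditions the rule; the final letter is.
"wobnov" ends in -v. The stems ending in -v (mogdiv → hamogdiv, nepnav → hanepnav) add the prefix ha-.
So wobnov → hawobnov.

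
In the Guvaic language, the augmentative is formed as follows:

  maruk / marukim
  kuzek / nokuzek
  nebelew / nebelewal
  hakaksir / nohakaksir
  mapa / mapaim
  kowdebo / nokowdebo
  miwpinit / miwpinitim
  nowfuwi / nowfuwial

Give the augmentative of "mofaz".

mofazim

kuzek and maruk both end in -k yet inflect differently (nokuzek, marukim), so the final letter is not what conditions the rule; the first letter is.
"mofaz" begins with m-. The stems beginning with m- (mapa → mapaim, maruk → marukim, miwpinit → miwpinitim) add -im.
The other patterns: stems beginning with h- or k- add the prefix no-; stems beginning with n- add -al.
So mofaz → mofazim.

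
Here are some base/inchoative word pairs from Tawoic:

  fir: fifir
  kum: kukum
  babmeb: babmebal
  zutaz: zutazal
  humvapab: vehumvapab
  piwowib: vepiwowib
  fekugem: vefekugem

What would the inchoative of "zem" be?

"zem" has 1 vowel. The stems with 1 vowel (fir → fifir, kum → kukum) repeat the first consonant+vowel as a prefix.
So zem → zezem.

zezem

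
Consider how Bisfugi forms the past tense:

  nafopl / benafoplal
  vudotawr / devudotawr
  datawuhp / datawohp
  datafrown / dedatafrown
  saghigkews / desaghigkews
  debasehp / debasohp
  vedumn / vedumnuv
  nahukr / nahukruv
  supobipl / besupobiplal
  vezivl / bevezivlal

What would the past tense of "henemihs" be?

henemohs

datafrown and vedumn both end in -n yet inflect differently (dedatafrown, vedumnuv), so the final letter is not what conditions the rule; the second-to-last letter is.
"henemihs" has second-to-last letter 'h'. The stems whose second-to-last letter is 'h' (datawuhp → datawohp, debasehp → debasohp) change the last vowel to 'o'.
The other patterns: stems whose second-to-last letter is 'w' add the prefix de-; stems whose second-to-last letter is 'k' or 'm' add -uv; stems whose second-to-last letter is 'p' or 'v' add be- … -al around the stem.
So henemihs → henemohs.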